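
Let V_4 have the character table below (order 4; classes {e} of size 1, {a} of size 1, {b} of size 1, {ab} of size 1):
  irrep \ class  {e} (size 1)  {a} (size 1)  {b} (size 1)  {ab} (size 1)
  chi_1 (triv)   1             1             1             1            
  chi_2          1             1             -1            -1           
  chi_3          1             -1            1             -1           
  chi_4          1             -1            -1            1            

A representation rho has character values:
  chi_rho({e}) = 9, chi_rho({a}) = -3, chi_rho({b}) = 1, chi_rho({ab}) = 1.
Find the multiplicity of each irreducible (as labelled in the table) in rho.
Multiplicities: chi_1: 2, chi_2: 1, chi_3: 3, chi_4: 3.

Justification: Use <chi_rho, chi> = (1/|G|) sum_C |C| * chi_rho(C) * conj(chi(C)) with |G| = 4 for each irreducible chi in the table:
  <chi_rho, chi_1> = (1/4)[1*(9)*conj(1) + 1*(-3)*conj(1) + 1*(1)*conj(1) + 1*(1)*conj(1)]
      = (1/4)[(9) + (-3) + (1) + (1)] = 8/4 = 2
  <chi_rho, chi_2> = (1/4)[1*(9)*conj(1) + 1*(-3)*conj(1) + 1*(1)*conj(-1) + 1*(1)*conj(-1)]
      = (1/4)[(9) + (-3) + (-1) + (-1)] = 4/4 = 1
  <chi_rho, chi_3> = (1/4)[1*(9)*conj(1) + 1*(-3)*conj(-1) + 1*(1)*conj(1) + 1*(1)*conj(-1)]
      = (1/4)[(9) + (3) + (1) + (-1)] = 12/4 = 3
  <chi_rho, chi_4> = (1/4)[1*(9)*conj(1) + 1*(-3)*conj(-1) + 1*(1)*conj(-1) + 1*(1)*conj(1)]
      = (1/4)[(9) + (3) + (-1) + (1)] = 12/4 = 3
Dimension check: dim(rho) = sum (mult * dim) = 2*1 + 1*1 + 3*1 + 3*1 = 9 = chi_rho(e) = 9.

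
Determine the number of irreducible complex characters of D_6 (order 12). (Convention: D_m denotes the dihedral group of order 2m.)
6

The number of irreducible complex representations of a finite group equals its number of conjugacy classes. D_6 has 6 conjugacy classes (n/2 + 3 for n even), so D_6 (order 12) has exactly 6 irreducible complex representations.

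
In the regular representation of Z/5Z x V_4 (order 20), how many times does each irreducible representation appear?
Each irreducible V_i of dimension d_i appears with multiplicity d_i, i.e. rho_reg = (direct sum over all irreducibles V_i) d_i V_i. The irreducible dimensions for Z/5Z x V_4 are 1, 1, 1, 1, 1, 1, 1, 1, 1, 1, 1, 1, 1, 1, 1, 1, 1, 1, 1, 1: 20 irreducibles of dimension 1, each with multiplicity 1. Total dimension 20*1*1 = 20 = |G|.

Solution. General theorem: in the regular representation of a finite group G, each irreducible appears with multiplicity equal to its dimension. Check: dim(rho_reg) = sum d_i^2 = 1 + 1 + 1 + 1 + 1 + 1 + 1 + 1 + 1 + 1 + 1 + 1 + 1 + 1 + 1 + 1 + 1 + 1 + 1 + 1 = 20 = |G|.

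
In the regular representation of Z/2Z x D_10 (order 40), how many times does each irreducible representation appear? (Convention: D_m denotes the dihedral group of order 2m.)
Each irreducible V_i of dimension d_i appears with multiplicity d_i, i.e. rho_reg = (direct sum over all irreducibles V_i) d_i V_i. The irreducible dimensions for Z/2Z x D_10 are 1, 1, 1, 1, 1, 1, 1, 1, 2, 2, 2, 2, 2, 2, 2, 2: 8 irreducibles of dimension 1, each with multiplicity 1; 8 irreducibles of dimension 2, each with multiplicity 2. Total dimension 8*1*1 + 8*2*2 = 40 = |G|.

Details: General theorem: in the regular representation of a finite group G, each irreducible appears with multiplicity equal to its dimension. Check: dim(rho_reg) = sum d_i^2 = 1 + 1 + 1 + 1 + 1 + 1 + 1 + 1 + 4 + 4 + 4 + 4 + 4 + 4 + 4 + 4 = 40 = |G|.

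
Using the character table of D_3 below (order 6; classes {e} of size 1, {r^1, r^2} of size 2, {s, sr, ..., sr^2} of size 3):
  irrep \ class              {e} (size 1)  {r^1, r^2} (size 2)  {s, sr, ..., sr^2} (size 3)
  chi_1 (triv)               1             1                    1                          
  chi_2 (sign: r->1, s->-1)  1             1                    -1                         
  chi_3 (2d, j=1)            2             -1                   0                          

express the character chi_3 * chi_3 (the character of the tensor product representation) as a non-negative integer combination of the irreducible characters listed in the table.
chi_3 tensor chi_3 = chi_1 + chi_2 + chi_3 (all other irreducibles have multiplicity 0).

Derivation: The character of a tensor product is the pointwise product (chi_3 * chi_3)(C) = chi_3(C) * chi_3(C):
  {e}: (2)*(2), {r^1, r^2}: (-1)*(-1), {s, sr, ..., sr^2}: (0)*(0)
so (chi_3 * chi_3) takes values
  {e} -> 4, {r^1, r^2} -> 1, {s, sr, ..., sr^2} -> 0.
Now take the inner product of this character with each irreducible chi from the table, <chi_3*chi_3, chi> = (1/6) sum_C |C| (chi_3*chi_3)(C) conj(chi(C)):
  <chi_3*chi_3, chi_1> = (1/6)[1*(4)*conj(1) + 2*(1)*conj(1) + 3*(0)*conj(1)]
      = (1/6)[(4) + (2) + (0)] = 6/6 = 1
  <chi_3*chi_3, chi_2> = (1/6)[1*(4)*conj(1) + 2*(1)*conj(1) + 3*(0)*conj(-1)]
      = (1/6)[(4) + (2) + (0)] = 6/6 = 1
  <chi_3*chi_3, chi_3> = (1/6)[1*(4)*conj(2) + 2*(1)*conj(-1) + 3*(0)*conj(0)]
      = (1/6)[(8) + (-2) + (0)] = 6/6 = 1
Hence the multiplicities are chi_1: 1, chi_2: 1, chi_3: 1. Dimension check: dim(chi_3)*dim(chi_3) = 2*2 = 4 and sum (mult * dim) = 1*1 + 1*1 + 1*2 = 4.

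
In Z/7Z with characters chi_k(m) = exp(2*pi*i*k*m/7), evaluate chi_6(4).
chi_6(4) = zeta_7^24 = exp(6*I*pi/7)

Details: chi_6(4) = zeta_7^(6*4) = zeta_7^24. Since zeta_7^7 = 1, this equals zeta_7^3 = exp(2*pi*i*3/7) = exp(6*I*pi/7).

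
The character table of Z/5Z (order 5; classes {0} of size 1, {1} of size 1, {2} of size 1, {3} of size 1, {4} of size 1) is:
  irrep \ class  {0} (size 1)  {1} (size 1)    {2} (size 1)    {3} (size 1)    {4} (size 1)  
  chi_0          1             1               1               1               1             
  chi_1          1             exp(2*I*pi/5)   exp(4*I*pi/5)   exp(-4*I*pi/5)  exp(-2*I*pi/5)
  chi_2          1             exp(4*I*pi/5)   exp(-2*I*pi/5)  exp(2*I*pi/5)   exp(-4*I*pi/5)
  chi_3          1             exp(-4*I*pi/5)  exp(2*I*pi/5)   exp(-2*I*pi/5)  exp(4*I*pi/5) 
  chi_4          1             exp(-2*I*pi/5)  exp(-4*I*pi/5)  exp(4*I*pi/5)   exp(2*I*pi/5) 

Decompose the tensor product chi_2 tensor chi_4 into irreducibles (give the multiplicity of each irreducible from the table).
chi_2 tensor chi_4 = chi_1 (all other irreducibles have multiplicity 0).

Working: The character of a tensor product is the pointwise product (chi_2 * chi_4)(C) = chi_2(C) * chi_4(C):
  {0}: (1)*(1), {1}: (exp(4*I*pi/5))*(exp(-2*I*pi/5)), {2}: (exp(-2*I*pi/5))*(exp(-4*I*pi/5)), {3}: (exp(2*I*pi/5))*(exp(4*I*pi/5)), {4}: (exp(-4*I*pi/5))*(exp(2*I*pi/5))
so (chi_2 * chi_4) takes values
  {0} -> 1, {1} -> exp(2*I*pi/5), {2} -> exp(4*I*pi/5), {3} -> exp(-4*I*pi/5), {4} -> exp(-2*I*pi/5).
Now take the inner product of this character with each irreducible chi from the table, <chi_2*chi_4, chi> = (1/5) sum_C |C| (chi_2*chi_4)(C) conj(chi(C)):
  <chi_2*chi_4, chi_0> = (1/5)[1*(1)*conj(1) + 1*(exp(2*I*pi/5))*conj(1) + 1*(exp(4*I*pi/5))*conj(1) + 1*(exp(-4*I*pi/5))*conj(1) + 1*(exp(-2*I*pi/5))*conj(1)]
      = (1/5)[(1) + (exp(2*I*pi/5)) + (exp(4*I*pi/5)) + (exp(-4*I*pi/5)) + (exp(-2*I*pi/5))] = 0/5 = 0
  <chi_2*chi_4, chi_1> = (1/5)[1*(1)*conj(1) + 1*(exp(2*I*pi/5))*conj(exp(2*I*pi/5)) + 1*(exp(4*I*pi/5))*conj(exp(4*I*pi/5)) + 1*(exp(-4*I*pi/5))*conj(exp(-4*I*pi/5)) + 1*(exp(-2*I*pi/5))*conj(exp(-2*I*pi/5))]
      = (1/5)[(1) + (1) + (1) + (1) + (1)] = 5/5 = 1
  <chi_2*chi_4, chi_2> = (1/5)[1*(1)*conj(1) + 1*(exp(2*I*pi/5))*conj(exp(4*I*pi/5)) + 1*(exp(4*I*pi/5))*conj(exp(-2*I*pi/5)) + 1*(exp(-4*I*pi/5))*conj(exp(2*I*pi/5)) + 1*(exp(-2*I*pi/5))*conj(exp(-4*I*pi/5))]
      = (1/5)[(1) + (exp(-2*I*pi/5)) + (exp(-4*I*pi/5)) + (exp(4*I*pi/5)) + (exp(2*I*pi/5))] = 0/5 = 0
  <chi_2*chi_4, chi_3> = (1/5)[1*(1)*conj(1) + 1*(exp(2*I*pi/5))*conj(exp(-4*I*pi/5)) + 1*(exp(4*I*pi/5))*conj(exp(2*I*pi/5)) + 1*(exp(-4*I*pi/5))*conj(exp(-2*I*pi/5)) + 1*(exp(-2*I*pi/5))*conj(exp(4*I*pi/5))]
      = (1/5)[(1) + (exp(-4*I*pi/5)) + (exp(2*I*pi/5)) + (exp(-2*I*pi/5)) + (exp(4*I*pi/5))] = 0/5 = 0
  <chi_2*chi_4, chi_4> = (1/5)[1*(1)*conj(1) + 1*(exp(2*I*pi/5))*conj(exp(-2*I*pi/5)) + 1*(exp(4*I*pi/5))*conj(exp(-4*I*pi/5)) + 1*(exp(-4*I*pi/5))*conj(exp(4*I*pi/5)) + 1*(exp(-2*I*pi/5))*conj(exp(2*I*pi/5))]
      = (1/5)[(1) + (exp(4*I*pi/5)) + (exp(-2*I*pi/5)) + (exp(2*I*pi/5)) + (exp(-4*I*pi/5))] = 0/5 = 0
(Exp terms are combined using exp(i*s)*conj(exp(i*t)) = exp(i*(s-t)), and sums of them are collapsed using the identity that for every m > 1 the m distinct m-th roots of unity sum to 0, e.g. 1 + exp(2*I*pi/3) + exp(-2*I*pi/3) = 0.)
Hence the multiplicities are chi_1: 1. Dimension check: dim(chi_2)*dim(chi_4) = 1*1 = 1 and sum (mult * dim) = 1*1 = 1.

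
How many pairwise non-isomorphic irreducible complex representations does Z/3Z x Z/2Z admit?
6

Explanation: The number of irreducible complex representations of a finite group equals its number of conjugacy classes. Z/3Z x Z/2Z is abelian of order 6, so every element is its own conjugacy class: 6 classes, so Z/3Z x Z/2Z (order 6) has exactly 6 irreducible complex representations.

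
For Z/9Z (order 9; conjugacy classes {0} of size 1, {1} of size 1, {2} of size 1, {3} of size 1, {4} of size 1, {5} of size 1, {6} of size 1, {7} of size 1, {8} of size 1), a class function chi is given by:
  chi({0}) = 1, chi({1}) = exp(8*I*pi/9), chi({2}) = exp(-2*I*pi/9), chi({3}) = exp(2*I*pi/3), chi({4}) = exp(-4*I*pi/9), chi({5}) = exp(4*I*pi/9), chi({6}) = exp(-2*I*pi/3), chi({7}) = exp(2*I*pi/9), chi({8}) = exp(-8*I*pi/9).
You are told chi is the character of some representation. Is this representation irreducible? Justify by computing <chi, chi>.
Irreducible: <chi, chi> = 1.

Details: <chi, chi> = (1/|G|) sum_C |C| * |chi(C)|^2 = (1/9)[1*|1|^2 + 1*|exp(8*I*pi/9)|^2 + 1*|exp(-2*I*pi/9)|^2 + 1*|exp(2*I*pi/3)|^2 + 1*|exp(-4*I*pi/9)|^2 + 1*|exp(4*I*pi/9)|^2 + 1*|exp(-2*I*pi/3)|^2 + 1*|exp(2*I*pi/9)|^2 + 1*|exp(-8*I*pi/9)|^2]
  = (1/9)[(1) + (1) + (1) + (1) + (1) + (1) + (1) + (1) + (1)] = 9/9 = 1.
(Exp terms are combined using exp(i*s)*conj(exp(i*t)) = exp(i*(s-t)), and sums of them are collapsed using the identity that for every m > 1 the m distinct m-th roots of unity sum to 0, e.g. 1 + exp(2*I*pi/3) + exp(-2*I*pi/3) = 0.)
A character is irreducible iff <chi, chi> = 1, so this representation is irreducible.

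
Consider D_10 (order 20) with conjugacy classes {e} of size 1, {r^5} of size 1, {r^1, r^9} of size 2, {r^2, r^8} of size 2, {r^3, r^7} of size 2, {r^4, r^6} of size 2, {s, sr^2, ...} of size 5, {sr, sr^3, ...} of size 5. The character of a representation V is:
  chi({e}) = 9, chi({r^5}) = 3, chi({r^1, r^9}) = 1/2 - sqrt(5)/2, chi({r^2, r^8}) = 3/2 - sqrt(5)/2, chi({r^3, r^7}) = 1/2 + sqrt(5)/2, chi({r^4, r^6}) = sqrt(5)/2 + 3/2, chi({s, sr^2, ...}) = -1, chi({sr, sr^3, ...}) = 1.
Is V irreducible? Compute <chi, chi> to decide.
Not irreducible (reducible): <chi, chi> = 6 > 1.

Justification: <chi, chi> = (1/|G|) sum_C |C| * |chi(C)|^2 = (1/20)[1*|9|^2 + 1*|3|^2 + 2*|1/2 - sqrt(5)/2|^2 + 2*|3/2 - sqrt(5)/2|^2 + 2*|1/2 + sqrt(5)/2|^2 + 2*|sqrt(5)/2 + 3/2|^2 + 5*|-1|^2 + 5*|1|^2]
  = (1/20)[(81) + (9) + (3 - sqrt(5)) + (7 - 3*sqrt(5)) + (sqrt(5) + 3) + (3*sqrt(5) + 7) + (5) + (5)] = 120/20 = 6.
A character is irreducible iff <chi, chi> = 1, so this representation is reducible.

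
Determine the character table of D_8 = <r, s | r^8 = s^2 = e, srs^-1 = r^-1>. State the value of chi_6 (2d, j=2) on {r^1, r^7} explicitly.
Conjugacy classes: {e} of size 1, {r^4} of size 1, {r^1, r^7} of size 2, {r^2, r^6} of size 2, {r^3, r^5} of size 2, {s, sr^2, ...} of size 4, {sr, sr^3, ...} of size 4.
Character table:
  irrep \ class              {e} (size 1)  {r^4} (size 1)  {r^1, r^7} (size 2)  {r^2, r^6} (size 2)  {r^3, r^5} (size 2)  {s, sr^2, ...} (size 4)  {sr, sr^3, ...} (size 4)
  chi_1 (triv)               1             1               1                    1                    1                    1                        1                       
  chi_2 (sign: r->1, s->-1)  1             1               1                    1                    1                    -1                       -1                      
  chi_3 (r->-1, s->1)        1             1               -1                   1                    -1                   1                        -1                      
  chi_4 (r->-1, s->-1)       1             1               -1                   1                    -1                   -1                       1                       
  chi_5 (2d, j=1)            2             -2              sqrt(2)              0                    -sqrt(2)             0                        0                       
  chi_6 (2d, j=2)            2             2               0                    -2                   0                    0                        0                       
  chi_7 (2d, j=3)            2             -2              -sqrt(2)             0                    sqrt(2)              0                        0                       

Spot check: chi_6 (2d, j=2) on {r^1, r^7} = 0.

Working: D_8 has order 2*8 = 16 with 7 conjugacy classes, hence 7 irreducibles. Sum of squared dims 1 + 1 + 1 + 1 + 4 + 4 + 4 = 16 = |G|. Linear characters come from the abelianisation; the 2-dimensional irreps have character r^k -> 2*cos(2*pi*j*k/8), reflections -> 0.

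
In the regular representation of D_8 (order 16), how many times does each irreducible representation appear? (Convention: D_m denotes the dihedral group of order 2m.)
Each irreducible V_i of dimension d_i appears with multiplicity d_i, i.e. rho_reg = (direct sum over all irreducibles V_i) d_i V_i. The irreducible dimensions for D_8 are 1, 1, 1, 1, 2, 2, 2: 4 irreducibles of dimension 1, each with multiplicity 1; 3 irreducibles of dimension 2, each with multiplicity 2. Total dimension 4*1*1 + 3*2*2 = 16 = |G|.

Details: General theorem: in the regular representation of a finite group G, each irreducible appears with multiplicity equal to its dimension. Check: dim(rho_reg) = sum d_i^2 = 1 + 1 + 1 + 1 + 4 + 4 + 4 = 16 = |G|.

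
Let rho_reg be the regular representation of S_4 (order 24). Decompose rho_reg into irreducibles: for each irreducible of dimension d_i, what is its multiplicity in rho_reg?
Each irreducible V_i of dimension d_i appears with multiplicity d_i, i.e. rho_reg = (direct sum over all irreducibles V_i) d_i V_i. The irreducible dimensions for S_4 are 1, 1, 2, 3, 3: 2 irreducibles of dimension 1, each with multiplicity 1; 1 irreducible of dimension 2, with multiplicity 2; 2 irreducibles of dimension 3, each with multiplicity 3. Total dimension 2*1*1 + 1*2*2 + 2*3*3 = 24 = |G|.

Why: General theorem: in the regular representation of a finite group G, each irreducible appears with multiplicity equal to its dimension. Check: dim(rho_reg) = sum d_i^2 = 1 + 1 + 4 + 9 + 9 = 24 = |G|.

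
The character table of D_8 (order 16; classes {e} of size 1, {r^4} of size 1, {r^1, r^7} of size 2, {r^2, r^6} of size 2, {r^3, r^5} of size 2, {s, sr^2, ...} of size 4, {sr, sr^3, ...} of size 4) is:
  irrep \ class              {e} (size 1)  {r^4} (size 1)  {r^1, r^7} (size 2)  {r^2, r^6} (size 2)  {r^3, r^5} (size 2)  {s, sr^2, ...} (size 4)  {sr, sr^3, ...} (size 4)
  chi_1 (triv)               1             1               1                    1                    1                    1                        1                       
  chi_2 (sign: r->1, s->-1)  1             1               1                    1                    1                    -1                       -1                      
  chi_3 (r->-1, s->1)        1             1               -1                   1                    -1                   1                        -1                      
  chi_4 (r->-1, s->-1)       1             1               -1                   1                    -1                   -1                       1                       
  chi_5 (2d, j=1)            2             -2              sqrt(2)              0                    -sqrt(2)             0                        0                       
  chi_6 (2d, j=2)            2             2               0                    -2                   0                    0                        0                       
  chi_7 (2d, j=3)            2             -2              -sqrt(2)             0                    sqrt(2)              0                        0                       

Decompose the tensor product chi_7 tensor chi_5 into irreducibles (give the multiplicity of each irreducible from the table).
chi_7 tensor chi_5 = chi_3 + chi_4 + chi_6 (all other irreducibles have multiplicity 0).

Justification: The character of a tensor product is the pointwise product (chi_7 * chi_5)(C) = chi_7(C) * chi_5(C):
  {e}: (2)*(2), {r^4}: (-2)*(-2), {r^1, r^7}: (-sqrt(2))*(sqrt(2)), {r^2, r^6}: (0)*(0), {r^3, r^5}: (sqrt(2))*(-sqrt(2)), {s, sr^2, ...}: (0)*(0), {sr, sr^3, ...}: (0)*(0)
so (chi_7 * chi_5) takes values
  {e} -> 4, {r^4} -> 4, {r^1, r^7} -> -2, {r^2, r^6} -> 0, {r^3, r^5} -> -2, {s, sr^2, ...} -> 0, {sr, sr^3, ...} -> 0.
Now take the inner product of this character with each irreducible chi from the table, <chi_7*chi_5, chi> = (1/16) sum_C |C| (chi_7*chi_5)(C) conj(chi(C)):
  <chi_7*chi_5, chi_1> = (1/16)[1*(4)*conj(1) + 1*(4)*conj(1) + 2*(-2)*conj(1) + 2*(0)*conj(1) + 2*(-2)*conj(1) + 4*(0)*conj(1) + 4*(0)*conj(1)]
      = (1/16)[(4) + (4) + (-4) + (0) + (-4) + (0) + (0)] = 0/16 = 0
  <chi_7*chi_5, chi_2> = (1/16)[1*(4)*conj(1) + 1*(4)*conj(1) + 2*(-2)*conj(1) + 2*(0)*conj(1) + 2*(-2)*conj(1) + 4*(0)*conj(-1) + 4*(0)*conj(-1)]
      = (1/16)[(4) + (4) + (-4) + (0) + (-4) + (0) + (0)] = 0/16 = 0
  <chi_7*chi_5, chi_3> = (1/16)[1*(4)*conj(1) + 1*(4)*conj(1) + 2*(-2)*conj(-1) + 2*(0)*conj(1) + 2*(-2)*conj(-1) + 4*(0)*conj(1) + 4*(0)*conj(-1)]
      = (1/16)[(4) + (4) + (4) + (0) + (4) + (0) + (0)] = 16/16 = 1
  <chi_7*chi_5, chi_4> = (1/16)[1*(4)*conj(1) + 1*(4)*conj(1) + 2*(-2)*conj(-1) + 2*(0)*conj(1) + 2*(-2)*conj(-1) + 4*(0)*conj(-1) + 4*(0)*conj(1)]
      = (1/16)[(4) + (4) + (4) + (0) + (4) + (0) + (0)] = 16/16 = 1
  <chi_7*chi_5, chi_5> = (1/16)[1*(4)*conj(2) + 1*(4)*conj(-2) + 2*(-2)*conj(sqrt(2)) + 2*(0)*conj(0) + 2*(-2)*conj(-sqrt(2)) + 4*(0)*conj(0) + 4*(0)*conj(0)]
      = (1/16)[(8) + (-8) + (-4*sqrt(2)) + (0) + (4*sqrt(2)) + (0) + (0)] = 0/16 = 0
  <chi_7*chi_5, chi_6> = (1/16)[1*(4)*conj(2) + 1*(4)*conj(2) + 2*(-2)*conj(0) + 2*(0)*conj(-2) + 2*(-2)*conj(0) + 4*(0)*conj(0) + 4*(0)*conj(0)]
      = (1/16)[(8) + (8) + (0) + (0) + (0) + (0) + (0)] = 16/16 = 1
  <chi_7*chi_5, chi_7> = (1/16)[1*(4)*conj(2) + 1*(4)*conj(-2) + 2*(-2)*conj(-sqrt(2)) + 2*(0)*conj(0) + 2*(-2)*conj(sqrt(2)) + 4*(0)*conj(0) + 4*(0)*conj(0)]
      = (1/16)[(8) + (-8) + (4*sqrt(2)) + (0) + (-4*sqrt(2)) + (0) + (0)] = 0/16 = 0
Hence the multiplicities are chi_3: 1, chi_4: 1, chi_6: 1. Dimension check: dim(chi_7)*dim(chi_5) = 2*2 = 4 and sum (mult * dim) = 1*1 + 1*1 + 1*2 = 4.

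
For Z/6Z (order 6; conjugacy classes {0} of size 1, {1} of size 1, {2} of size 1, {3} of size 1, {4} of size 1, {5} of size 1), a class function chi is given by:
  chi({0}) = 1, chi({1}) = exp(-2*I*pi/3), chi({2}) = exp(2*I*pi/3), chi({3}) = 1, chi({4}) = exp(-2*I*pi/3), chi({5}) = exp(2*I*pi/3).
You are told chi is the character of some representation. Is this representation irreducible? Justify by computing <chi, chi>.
Irreducible: <chi, chi> = 1.

Proof sketch: <chi, chi> = (1/|G|) sum_C |C| * |chi(C)|^2 = (1/6)[1*|1|^2 + 1*|exp(-2*I*pi/3)|^2 + 1*|exp(2*I*pi/3)|^2 + 1*|1|^2 + 1*|exp(-2*I*pi/3)|^2 + 1*|exp(2*I*pi/3)|^2]
  = (1/6)[(1) + (1) + (1) + (1) + (1) + (1)] = 6/6 = 1.
(Exp terms are combined using exp(i*s)*conj(exp(i*t)) = exp(i*(s-t)), and sums of them are collapsed using the identity that for every m > 1 the m distinct m-th roots of unity sum to 0, e.g. 1 + exp(2*I*pi/3) + exp(-2*I*pi/3) = 0.)
A character is irreducible iff <chi, chi> = 1, so this representation is irreducible.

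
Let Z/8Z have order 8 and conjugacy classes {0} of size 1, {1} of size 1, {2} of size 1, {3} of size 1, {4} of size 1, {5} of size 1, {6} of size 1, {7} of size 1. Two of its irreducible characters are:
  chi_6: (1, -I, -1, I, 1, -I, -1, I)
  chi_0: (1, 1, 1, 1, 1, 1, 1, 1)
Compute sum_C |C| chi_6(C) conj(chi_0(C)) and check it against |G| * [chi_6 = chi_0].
Sum = 0; so <chi_6, chi_0> = 0 (distinct irreducibles are orthogonal).

Why: Compute term by term over conjugacy classes (|C| * chi_6(C) * conj(chi_0(C))):
  1*(1)*conj(1) + 1*(-I)*conj(1) + 1*(-1)*conj(1) + 1*(I)*conj(1) + 1*(1)*conj(1) + 1*(-I)*conj(1) + 1*(-1)*conj(1) + 1*(I)*conj(1)
  = (1) + (-I) + (-1) + (I) + (1) + (-I) + (-1) + (I)
  = 0.
(Exp terms are combined using exp(i*s)*conj(exp(i*t)) = exp(i*(s-t)), and sums of them are collapsed using the identity that for every m > 1 the m distinct m-th roots of unity sum to 0, e.g. 1 + exp(2*I*pi/3) + exp(-2*I*pi/3) = 0.)
Dividing by |G| = 8 gives 0/8 = 0, matching the row-orthogonality relation <chi_6, chi_0> = [chi_6 = chi_0].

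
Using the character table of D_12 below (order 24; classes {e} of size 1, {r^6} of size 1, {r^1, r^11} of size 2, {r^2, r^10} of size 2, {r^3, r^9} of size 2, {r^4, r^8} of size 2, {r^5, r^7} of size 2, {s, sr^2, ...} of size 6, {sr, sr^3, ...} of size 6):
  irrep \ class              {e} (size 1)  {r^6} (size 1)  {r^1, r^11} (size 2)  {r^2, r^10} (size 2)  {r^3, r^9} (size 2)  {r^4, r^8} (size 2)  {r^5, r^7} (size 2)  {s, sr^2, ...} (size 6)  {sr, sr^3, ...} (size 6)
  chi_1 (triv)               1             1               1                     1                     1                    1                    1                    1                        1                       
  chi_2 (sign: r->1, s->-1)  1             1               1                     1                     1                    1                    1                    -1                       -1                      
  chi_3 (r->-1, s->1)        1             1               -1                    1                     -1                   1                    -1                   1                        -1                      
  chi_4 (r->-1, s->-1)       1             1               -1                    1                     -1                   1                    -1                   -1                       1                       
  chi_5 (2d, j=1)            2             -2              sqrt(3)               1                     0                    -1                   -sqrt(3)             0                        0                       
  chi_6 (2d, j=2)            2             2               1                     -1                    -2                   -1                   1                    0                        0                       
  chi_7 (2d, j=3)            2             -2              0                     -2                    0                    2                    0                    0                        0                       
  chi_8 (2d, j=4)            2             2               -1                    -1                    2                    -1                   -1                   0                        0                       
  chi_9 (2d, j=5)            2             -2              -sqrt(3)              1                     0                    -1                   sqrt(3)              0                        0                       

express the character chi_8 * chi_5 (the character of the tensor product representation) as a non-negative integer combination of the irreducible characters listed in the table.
chi_8 tensor chi_5 = chi_7 + chi_9 (all other irreducibles have multiplicity 0).

Proof sketch: The character of a tensor product is the pointwise product (chi_8 * chi_5)(C) = chi_8(C) * chi_5(C):
  {e}: (2)*(2), {r^6}: (2)*(-2), {r^1, r^11}: (-1)*(sqrt(3)), {r^2, r^10}: (-1)*(1), {r^3, r^9}: (2)*(0), {r^4, r^8}: (-1)*(-1), {r^5, r^7}: (-1)*(-sqrt(3)), {s, sr^2, ...}: (0)*(0), {sr, sr^3, ...}: (0)*(0)
so (chi_8 * chi_5) takes values
  {e} -> 4, {r^6} -> -4, {r^1, r^11} -> -sqrt(3), {r^2, r^10} -> -1, {r^3, r^9} -> 0, {r^4, r^8} -> 1, {r^5, r^7} -> sqrt(3), {s, sr^2, ...} -> 0, {sr, sr^3, ...} -> 0.
Now take the inner product of this character with each irreducible chi from the table, <chi_8*chi_5, chi> = (1/24) sum_C |C| (chi_8*chi_5)(C) conj(chi(C)):
  <chi_8*chi_5, chi_1> = (1/24)[1*(4)*conj(1) + 1*(-4)*conj(1) + 2*(-sqrt(3))*conj(1) + 2*(-1)*conj(1) + 2*(0)*conj(1) + 2*(1)*conj(1) + 2*(sqrt(3))*conj(1) + 6*(0)*conj(1) + 6*(0)*conj(1)]
      = (1/24)[(4) + (-4) + (-2*sqrt(3)) + (-2) + (0) + (2) + (2*sqrt(3)) + (0) + (0)] = 0/24 = 0
  <chi_8*chi_5, chi_2> = (1/24)[1*(4)*conj(1) + 1*(-4)*conj(1) + 2*(-sqrt(3))*conj(1) + 2*(-1)*conj(1) + 2*(0)*conj(1) + 2*(1)*conj(1) + 2*(sqrt(3))*conj(1) + 6*(0)*conj(-1) + 6*(0)*conj(-1)]
      = (1/24)[(4) + (-4) + (-2*sqrt(3)) + (-2) + (0) + (2) + (2*sqrt(3)) + (0) + (0)] = 0/24 = 0
  <chi_8*chi_5, chi_3> = (1/24)[1*(4)*conj(1) + 1*(-4)*conj(1) + 2*(-sqrt(3))*conj(-1) + 2*(-1)*conj(1) + 2*(0)*conj(-1) + 2*(1)*conj(1) + 2*(sqrt(3))*conj(-1) + 6*(0)*conj(1) + 6*(0)*conj(-1)]
      = (1/24)[(4) + (-4) + (2*sqrt(3)) + (-2) + (0) + (2) + (-2*sqrt(3)) + (0) + (0)] = 0/24 = 0
  <chi_8*chi_5, chi_4> = (1/24)[1*(4)*conj(1) + 1*(-4)*conj(1) + 2*(-sqrt(3))*conj(-1) + 2*(-1)*conj(1) + 2*(0)*conj(-1) + 2*(1)*conj(1) + 2*(sqrt(3))*conj(-1) + 6*(0)*conj(-1) + 6*(0)*conj(1)]
      = (1/24)[(4) + (-4) + (2*sqrt(3)) + (-2) + (0) + (2) + (-2*sqrt(3)) + (0) + (0)] = 0/24 = 0
  <chi_8*chi_5, chi_5> = (1/24)[1*(4)*conj(2) + 1*(-4)*conj(-2) + 2*(-sqrt(3))*conj(sqrt(3)) + 2*(-1)*conj(1) + 2*(0)*conj(0) + 2*(1)*conj(-1) + 2*(sqrt(3))*conj(-sqrt(3)) + 6*(0)*conj(0) + 6*(0)*conj(0)]
      = (1/24)[(8) + (8) + (-6) + (-2) + (0) + (-2) + (-6) + (0) + (0)] = 0/24 = 0
  <chi_8*chi_5, chi_6> = (1/24)[1*(4)*conj(2) + 1*(-4)*conj(2) + 2*(-sqrt(3))*conj(1) + 2*(-1)*conj(-1) + 2*(0)*conj(-2) + 2*(1)*conj(-1) + 2*(sqrt(3))*conj(1) + 6*(0)*conj(0) + 6*(0)*conj(0)]
      = (1/24)[(8) + (-8) + (-2*sqrt(3)) + (2) + (0) + (-2) + (2*sqrt(3)) + (0) + (0)] = 0/24 = 0
  <chi_8*chi_5, chi_7> = (1/24)[1*(4)*conj(2) + 1*(-4)*conj(-2) + 2*(-sqrt(3))*conj(0) + 2*(-1)*conj(-2) + 2*(0)*conj(0) + 2*(1)*conj(2) + 2*(sqrt(3))*conj(0) + 6*(0)*conj(0) + 6*(0)*conj(0)]
      = (1/24)[(8) + (8) + (0) + (4) + (0) + (4) + (0) + (0) + (0)] = 24/24 = 1
  <chi_8*chi_5, chi_8> = (1/24)[1*(4)*conj(2) + 1*(-4)*conj(2) + 2*(-sqrt(3))*conj(-1) + 2*(-1)*conj(-1) + 2*(0)*conj(2) + 2*(1)*conj(-1) + 2*(sqrt(3))*conj(-1) + 6*(0)*conj(0) + 6*(0)*conj(0)]
      = (1/24)[(8) + (-8) + (2*sqrt(3)) + (2) + (0) + (-2) + (-2*sqrt(3)) + (0) + (0)] = 0/24 = 0
  <chi_8*chi_5, chi_9> = (1/24)[1*(4)*conj(2) + 1*(-4)*conj(-2) + 2*(-sqrt(3))*conj(-sqrt(3)) + 2*(-1)*conj(1) + 2*(0)*conj(0) + 2*(1)*conj(-1) + 2*(sqrt(3))*conj(sqrt(3)) + 6*(0)*conj(0) + 6*(0)*conj(0)]
      = (1/24)[(8) + (8) + (6) + (-2) + (0) + (-2) + (6) + (0) + (0)] = 24/24 = 1
Hence the multiplicities are chi_7: 1, chi_9: 1. Dimension check: dim(chi_8)*dim(chi_5) = 2*2 = 4 and sum (mult * dim) = 1*2 + 1*2 = 4.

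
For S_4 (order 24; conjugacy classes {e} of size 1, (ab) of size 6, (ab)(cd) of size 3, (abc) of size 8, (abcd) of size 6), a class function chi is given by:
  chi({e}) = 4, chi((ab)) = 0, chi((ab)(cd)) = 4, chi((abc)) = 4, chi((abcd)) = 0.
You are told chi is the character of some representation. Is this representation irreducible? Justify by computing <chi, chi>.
Not irreducible (reducible): <chi, chi> = 8 > 1.

Solution. <chi, chi> = (1/|G|) sum_C |C| * |chi(C)|^2 = (1/24)[1*|4|^2 + 6*|0|^2 + 3*|4|^2 + 8*|4|^2 + 6*|0|^2]
  = (1/24)[(16) + (0) + (48) + (128) + (0)] = 192/24 = 8.
A character is irreducible iff <chi, chi> = 1, so this representation is reducible.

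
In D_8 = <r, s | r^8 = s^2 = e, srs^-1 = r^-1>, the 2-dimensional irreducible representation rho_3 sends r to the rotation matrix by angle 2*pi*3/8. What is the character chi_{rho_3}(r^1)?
chi_{rho_3}(r^1) = 2*cos(2*pi*3*1/8) = -sqrt(2)

Justification: rho_3(r^1) is rotation by angle 2*pi*3*1/8, whose trace is 2*cos(2*pi*3*1/8) = -sqrt(2).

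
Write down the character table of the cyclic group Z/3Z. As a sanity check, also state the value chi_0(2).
Character table of Z/3Z (irreps indexed chi_0,...,chi_2 with chi_k(m) = zeta_3^(k*m), zeta_3 = exp(2*pi*i/3)):
  irrep \ class  {0} (size 1)  {1} (size 1)    {2} (size 1)  
  chi_0          1             1               1             
  chi_1          1             exp(2*I*pi/3)   exp(-2*I*pi/3)
  chi_2          1             exp(-2*I*pi/3)  exp(2*I*pi/3) 

Spot check: chi_0(2) = zeta_3^(0*2) = zeta_3^0 = 1.

Derivation: Z/3Z is abelian, so all 3 irreducible complex representations are 1-dimensional. They are given by chi_k(m) = zeta_3^(k*m) for k = 0,...,2. Row orthogonality: sum_m chi_k(m) conj(chi_l(m)) = 3 * [k = l].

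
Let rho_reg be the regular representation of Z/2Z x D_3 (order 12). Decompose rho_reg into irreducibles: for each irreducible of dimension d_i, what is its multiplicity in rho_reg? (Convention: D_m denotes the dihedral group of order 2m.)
Each irreducible V_i of dimension d_i appears with multiplicity d_i, i.e. rho_reg = (direct sum over all irreducibles V_i) d_i V_i. The irreducible dimensions for Z/2Z x D_3 are 1, 1, 1, 1, 2, 2: 4 irreducibles of dimension 1, each with multiplicity 1; 2 irreducibles of dimension 2, each with multiplicity 2. Total dimension 4*1*1 + 2*2*2 = 12 = |G|.

Why: General theorem: in the regular representation of a finite group G, each irreducible appears with multiplicity equal to its dimension. Check: dim(rho_reg) = sum d_i^2 = 1 + 1 + 1 + 1 + 4 + 4 = 12 = |G|.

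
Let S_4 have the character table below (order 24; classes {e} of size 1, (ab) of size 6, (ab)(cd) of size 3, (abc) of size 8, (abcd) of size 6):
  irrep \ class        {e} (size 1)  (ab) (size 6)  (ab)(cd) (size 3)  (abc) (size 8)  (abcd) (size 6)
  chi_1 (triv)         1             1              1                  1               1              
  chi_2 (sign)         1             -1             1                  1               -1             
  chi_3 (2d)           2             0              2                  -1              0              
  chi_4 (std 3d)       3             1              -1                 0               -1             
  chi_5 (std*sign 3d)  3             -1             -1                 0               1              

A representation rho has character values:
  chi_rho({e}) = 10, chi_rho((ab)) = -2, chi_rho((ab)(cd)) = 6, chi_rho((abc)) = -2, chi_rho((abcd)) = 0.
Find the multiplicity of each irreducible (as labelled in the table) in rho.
Multiplicities: chi_1: 0, chi_2: 1, chi_3: 3, chi_4: 0, chi_5: 1.

Argument: Use <chi_rho, chi> = (1/|G|) sum_C |C| * chi_rho(C) * conj(chi(C)) with |G| = 24 for each irreducible chi in the table:
  <chi_rho, chi_1> = (1/24)[1*(10)*conj(1) + 6*(-2)*conj(1) + 3*(6)*conj(1) + 8*(-2)*conj(1) + 6*(0)*conj(1)]
      = (1/24)[(10) + (-12) + (18) + (-16) + (0)] = 0/24 = 0
  <chi_rho, chi_2> = (1/24)[1*(10)*conj(1) + 6*(-2)*conj(-1) + 3*(6)*conj(1) + 8*(-2)*conj(1) + 6*(0)*conj(-1)]
      = (1/24)[(10) + (12) + (18) + (-16) + (0)] = 24/24 = 1
  <chi_rho, chi_3> = (1/24)[1*(10)*conj(2) + 6*(-2)*conj(0) + 3*(6)*conj(2) + 8*(-2)*conj(-1) + 6*(0)*conj(0)]
      = (1/24)[(20) + (0) + (36) + (16) + (0)] = 72/24 = 3
  <chi_rho, chi_4> = (1/24)[1*(10)*conj(3) + 6*(-2)*conj(1) + 3*(6)*conj(-1) + 8*(-2)*conj(0) + 6*(0)*conj(-1)]
      = (1/24)[(30) + (-12) + (-18) + (0) + (0)] = 0/24 = 0
  <chi_rho, chi_5> = (1/24)[1*(10)*conj(3) + 6*(-2)*conj(-1) + 3*(6)*conj(-1) + 8*(-2)*conj(0) + 6*(0)*conj(1)]
      = (1/24)[(30) + (12) + (-18) + (0) + (0)] = 24/24 = 1
Dimension check: dim(rho) = sum (mult * dim) = 0*1 + 1*1 + 3*2 + 0*3 + 1*3 = 10 = chi_rho(e) = 10.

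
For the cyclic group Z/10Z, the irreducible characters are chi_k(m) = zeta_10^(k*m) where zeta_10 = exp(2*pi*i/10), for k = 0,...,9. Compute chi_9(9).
chi_9(9) = zeta_10^81 = exp(I*pi/5)

Working: chi_9(9) = zeta_10^(9*9) = zeta_10^81. Since zeta_10^10 = 1, this equals zeta_10^1 = exp(2*pi*i*1/10) = exp(I*pi/5).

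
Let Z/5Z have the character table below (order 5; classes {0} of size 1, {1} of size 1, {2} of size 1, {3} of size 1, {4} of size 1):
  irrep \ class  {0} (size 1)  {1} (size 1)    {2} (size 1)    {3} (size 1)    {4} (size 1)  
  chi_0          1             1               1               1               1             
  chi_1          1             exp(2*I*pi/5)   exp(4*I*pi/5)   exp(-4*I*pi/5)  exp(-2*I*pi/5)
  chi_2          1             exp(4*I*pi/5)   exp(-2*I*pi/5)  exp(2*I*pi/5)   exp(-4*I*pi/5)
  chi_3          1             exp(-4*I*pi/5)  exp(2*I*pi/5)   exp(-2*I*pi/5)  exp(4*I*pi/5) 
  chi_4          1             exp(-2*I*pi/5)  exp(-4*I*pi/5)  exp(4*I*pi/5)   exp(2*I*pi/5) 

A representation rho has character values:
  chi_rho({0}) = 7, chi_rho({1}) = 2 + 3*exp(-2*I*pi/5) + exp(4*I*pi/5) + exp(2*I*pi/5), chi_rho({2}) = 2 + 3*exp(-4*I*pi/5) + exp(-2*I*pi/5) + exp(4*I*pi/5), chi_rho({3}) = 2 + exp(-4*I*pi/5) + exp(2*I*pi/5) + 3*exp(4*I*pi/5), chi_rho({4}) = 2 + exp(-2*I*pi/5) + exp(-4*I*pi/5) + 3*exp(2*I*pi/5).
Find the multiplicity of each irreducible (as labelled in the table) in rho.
Multiplicities: chi_0: 2, chi_1: 1, chi_2: 1, chi_3: 0, chi_4: 3.

Use <chi_rho, chi> = (1/|G|) sum_C |C| * chi_rho(C) * conj(chi(C)) with |G| = 5 for each irreducible chi in the table:
  <chi_rho, chi_0> = (1/5)[1*(7)*conj(1) + 1*(2 + 3*exp(-2*I*pi/5) + exp(4*I*pi/5) + exp(2*I*pi/5))*conj(1) + 1*(2 + 3*exp(-4*I*pi/5) + exp(-2*I*pi/5) + exp(4*I*pi/5))*conj(1) + 1*(2 + exp(-4*I*pi/5) + exp(2*I*pi/5) + 3*exp(4*I*pi/5))*conj(1) + 1*(2 + exp(-2*I*pi/5) + exp(-4*I*pi/5) + 3*exp(2*I*pi/5))*conj(1)]
      = (1/5)[(7) + (2 + 3*exp(-2*I*pi/5) + exp(4*I*pi/5) + exp(2*I*pi/5)) + (2 + 3*exp(-4*I*pi/5) + exp(-2*I*pi/5) + exp(4*I*pi/5)) + (2 + exp(-4*I*pi/5) + exp(2*I*pi/5) + 3*exp(4*I*pi/5)) + (2 + exp(-2*I*pi/5) + exp(-4*I*pi/5) + 3*exp(2*I*pi/5))] = 10/5 = 2
  <chi_rho, chi_1> = (1/5)[1*(7)*conj(1) + 1*(2 + 3*exp(-2*I*pi/5) + exp(4*I*pi/5) + exp(2*I*pi/5))*conj(exp(2*I*pi/5)) + 1*(2 + 3*exp(-4*I*pi/5) + exp(-2*I*pi/5) + exp(4*I*pi/5))*conj(exp(4*I*pi/5)) + 1*(2 + exp(-4*I*pi/5) + exp(2*I*pi/5) + 3*exp(4*I*pi/5))*conj(exp(-4*I*pi/5)) + 1*(2 + exp(-2*I*pi/5) + exp(-4*I*pi/5) + 3*exp(2*I*pi/5))*conj(exp(-2*I*pi/5))]
      = (1/5)[(7) + (1 + 2*exp(-2*I*pi/5) + 3*exp(-4*I*pi/5) + exp(2*I*pi/5)) + (1 + 2*exp(-4*I*pi/5) + exp(4*I*pi/5) + 3*exp(2*I*pi/5)) + (1 + 3*exp(-2*I*pi/5) + exp(-4*I*pi/5) + 2*exp(4*I*pi/5)) + (1 + exp(-2*I*pi/5) + 3*exp(4*I*pi/5) + 2*exp(2*I*pi/5))] = 5/5 = 1
  <chi_rho, chi_2> = (1/5)[1*(7)*conj(1) + 1*(2 + 3*exp(-2*I*pi/5) + exp(4*I*pi/5) + exp(2*I*pi/5))*conj(exp(4*I*pi/5)) + 1*(2 + 3*exp(-4*I*pi/5) + exp(-2*I*pi/5) + exp(4*I*pi/5))*conj(exp(-2*I*pi/5)) + 1*(2 + exp(-4*I*pi/5) + exp(2*I*pi/5) + 3*exp(4*I*pi/5))*conj(exp(2*I*pi/5)) + 1*(2 + exp(-2*I*pi/5) + exp(-4*I*pi/5) + 3*exp(2*I*pi/5))*conj(exp(-4*I*pi/5))]
      = (1/5)[(7) + (1 + 2*exp(-4*I*pi/5) + exp(-2*I*pi/5) + 3*exp(4*I*pi/5)) + (1 + 3*exp(-2*I*pi/5) + exp(-4*I*pi/5) + 2*exp(2*I*pi/5)) + (1 + 2*exp(-2*I*pi/5) + exp(4*I*pi/5) + 3*exp(2*I*pi/5)) + (1 + 3*exp(-4*I*pi/5) + exp(2*I*pi/5) + 2*exp(4*I*pi/5))] = 5/5 = 1
  <chi_rho, chi_3> = (1/5)[1*(7)*conj(1) + 1*(2 + 3*exp(-2*I*pi/5) + exp(4*I*pi/5) + exp(2*I*pi/5))*conj(exp(-4*I*pi/5)) + 1*(2 + 3*exp(-4*I*pi/5) + exp(-2*I*pi/5) + exp(4*I*pi/5))*conj(exp(2*I*pi/5)) + 1*(2 + exp(-4*I*pi/5) + exp(2*I*pi/5) + 3*exp(4*I*pi/5))*conj(exp(-2*I*pi/5)) + 1*(2 + exp(-2*I*pi/5) + exp(-4*I*pi/5) + 3*exp(2*I*pi/5))*conj(exp(4*I*pi/5))]
      = (1/5)[(7) + (exp(-2*I*pi/5) + exp(-4*I*pi/5) + 2*exp(4*I*pi/5) + 3*exp(2*I*pi/5)) + (2*exp(-2*I*pi/5) + exp(-4*I*pi/5) + exp(2*I*pi/5) + 3*exp(4*I*pi/5)) + (3*exp(-4*I*pi/5) + exp(-2*I*pi/5) + exp(4*I*pi/5) + 2*exp(2*I*pi/5)) + (3*exp(-2*I*pi/5) + 2*exp(-4*I*pi/5) + exp(4*I*pi/5) + exp(2*I*pi/5))] = 0/5 = 0
  <chi_rho, chi_4> = (1/5)[1*(7)*conj(1) + 1*(2 + 3*exp(-2*I*pi/5) + exp(4*I*pi/5) + exp(2*I*pi/5))*conj(exp(-2*I*pi/5)) + 1*(2 + 3*exp(-4*I*pi/5) + exp(-2*I*pi/5) + exp(4*I*pi/5))*conj(exp(-4*I*pi/5)) + 1*(2 + exp(-4*I*pi/5) + exp(2*I*pi/5) + 3*exp(4*I*pi/5))*conj(exp(4*I*pi/5)) + 1*(2 + exp(-2*I*pi/5) + exp(-4*I*pi/5) + 3*exp(2*I*pi/5))*conj(exp(2*I*pi/5))]
      = (1/5)[(7) + (3 + exp(-4*I*pi/5) + exp(4*I*pi/5) + 2*exp(2*I*pi/5)) + (3 + exp(-2*I*pi/5) + exp(2*I*pi/5) + 2*exp(4*I*pi/5)) + (3 + 2*exp(-4*I*pi/5) + exp(-2*I*pi/5) + exp(2*I*pi/5)) + (3 + 2*exp(-2*I*pi/5) + exp(-4*I*pi/5) + exp(4*I*pi/5))] = 15/5 = 3
(Exp terms are combined using exp(i*s)*conj(exp(i*t)) = exp(i*(s-t)), and sums of them are collapsed using the identity that for every m > 1 the m distinct m-th roots of unity sum to 0, e.g. 1 + exp(2*I*pi/3) + exp(-2*I*pi/3) = 0.)
Dimension check: dim(rho) = sum (mult * dim) = 2*1 + 1*1 + 1*1 + 0*1 + 3*1 = 7 = chi_rho(e) = 7.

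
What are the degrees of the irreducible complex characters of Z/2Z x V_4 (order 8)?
Dimensions: 1, 1, 1, 1, 1, 1, 1, 1

Proof sketch: There are 8 irreducibles (= number of conjugacy classes). Their dimensions d_i satisfy sum d_i^2 = |G| = 8: 1 + 1 + 1 + 1 + 1 + 1 + 1 + 1 = 8. (For the product with Z/2Z: each of the 2 1-dim characters of Z/2Z tensors with each irrep of V_4, giving 2 copies of each V_4-dimension.)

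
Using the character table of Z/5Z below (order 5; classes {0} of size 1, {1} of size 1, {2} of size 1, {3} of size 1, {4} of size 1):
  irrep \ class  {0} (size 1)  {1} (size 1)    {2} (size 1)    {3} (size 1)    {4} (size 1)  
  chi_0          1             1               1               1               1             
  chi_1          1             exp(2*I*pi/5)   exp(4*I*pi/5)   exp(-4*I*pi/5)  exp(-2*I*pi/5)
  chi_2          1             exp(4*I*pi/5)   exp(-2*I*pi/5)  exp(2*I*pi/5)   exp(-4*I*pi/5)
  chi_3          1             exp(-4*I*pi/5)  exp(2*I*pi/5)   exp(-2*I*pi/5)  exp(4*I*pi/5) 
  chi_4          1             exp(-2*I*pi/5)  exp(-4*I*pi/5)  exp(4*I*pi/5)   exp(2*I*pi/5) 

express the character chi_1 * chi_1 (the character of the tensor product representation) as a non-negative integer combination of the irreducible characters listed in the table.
chi_1 tensor chi_1 = chi_2 (all other irreducibles have multiplicity 0).

The character of a tensor product is the pointwise product (chi_1 * chi_1)(C) = chi_1(C) * chi_1(C):
  {0}: (1)*(1), {1}: (exp(2*I*pi/5))*(exp(2*I*pi/5)), {2}: (exp(4*I*pi/5))*(exp(4*I*pi/5)), {3}: (exp(-4*I*pi/5))*(exp(-4*I*pi/5)), {4}: (exp(-2*I*pi/5))*(exp(-2*I*pi/5))
so (chi_1 * chi_1) takes values
  {0} -> 1, {1} -> exp(4*I*pi/5), {2} -> exp(-2*I*pi/5), {3} -> exp(2*I*pi/5), {4} -> exp(-4*I*pi/5).
Now take the inner product of this character with each irreducible chi from the table, <chi_1*chi_1, chi> = (1/5) sum_C |C| (chi_1*chi_1)(C) conj(chi(C)):
  <chi_1*chi_1, chi_0> = (1/5)[1*(1)*conj(1) + 1*(exp(4*I*pi/5))*conj(1) + 1*(exp(-2*I*pi/5))*conj(1) + 1*(exp(2*I*pi/5))*conj(1) + 1*(exp(-4*I*pi/5))*conj(1)]
      = (1/5)[(1) + (exp(4*I*pi/5)) + (exp(-2*I*pi/5)) + (exp(2*I*pi/5)) + (exp(-4*I*pi/5))] = 0/5 = 0
  <chi_1*chi_1, chi_1> = (1/5)[1*(1)*conj(1) + 1*(exp(4*I*pi/5))*conj(exp(2*I*pi/5)) + 1*(exp(-2*I*pi/5))*conj(exp(4*I*pi/5)) + 1*(exp(2*I*pi/5))*conj(exp(-4*I*pi/5)) + 1*(exp(-4*I*pi/5))*conj(exp(-2*I*pi/5))]
      = (1/5)[(1) + (exp(2*I*pi/5)) + (exp(4*I*pi/5)) + (exp(-4*I*pi/5)) + (exp(-2*I*pi/5))] = 0/5 = 0
  <chi_1*chi_1, chi_2> = (1/5)[1*(1)*conj(1) + 1*(exp(4*I*pi/5))*conj(exp(4*I*pi/5)) + 1*(exp(-2*I*pi/5))*conj(exp(-2*I*pi/5)) + 1*(exp(2*I*pi/5))*conj(exp(2*I*pi/5)) + 1*(exp(-4*I*pi/5))*conj(exp(-4*I*pi/5))]
      = (1/5)[(1) + (1) + (1) + (1) + (1)] = 5/5 = 1
  <chi_1*chi_1, chi_3> = (1/5)[1*(1)*conj(1) + 1*(exp(4*I*pi/5))*conj(exp(-4*I*pi/5)) + 1*(exp(-2*I*pi/5))*conj(exp(2*I*pi/5)) + 1*(exp(2*I*pi/5))*conj(exp(-2*I*pi/5)) + 1*(exp(-4*I*pi/5))*conj(exp(4*I*pi/5))]
      = (1/5)[(1) + (exp(-2*I*pi/5)) + (exp(-4*I*pi/5)) + (exp(4*I*pi/5)) + (exp(2*I*pi/5))] = 0/5 = 0
  <chi_1*chi_1, chi_4> = (1/5)[1*(1)*conj(1) + 1*(exp(4*I*pi/5))*conj(exp(-2*I*pi/5)) + 1*(exp(-2*I*pi/5))*conj(exp(-4*I*pi/5)) + 1*(exp(2*I*pi/5))*conj(exp(4*I*pi/5)) + 1*(exp(-4*I*pi/5))*conj(exp(2*I*pi/5))]
      = (1/5)[(1) + (exp(-4*I*pi/5)) + (exp(2*I*pi/5)) + (exp(-2*I*pi/5)) + (exp(4*I*pi/5))] = 0/5 = 0
(Exp terms are combined using exp(i*s)*conj(exp(i*t)) = exp(i*(s-t)), and sums of them are collapsed using the identity that for every m > 1 the m distinct m-th roots of unity sum to 0, e.g. 1 + exp(2*I*pi/3) + exp(-2*I*pi/3) = 0.)
Hence the multiplicities are chi_2: 1. Dimension check: dim(chi_1)*dim(chi_1) = 1*1 = 1 and sum (mult * dim) = 1*1 = 1.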